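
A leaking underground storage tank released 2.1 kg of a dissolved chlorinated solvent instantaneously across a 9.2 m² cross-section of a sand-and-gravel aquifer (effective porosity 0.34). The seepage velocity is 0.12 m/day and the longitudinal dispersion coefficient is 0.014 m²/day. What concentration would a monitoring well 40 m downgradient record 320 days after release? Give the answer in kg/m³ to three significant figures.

For an instantaneous plane source, C(x,t) = M/(n_e·A·√(4πDt)) · exp(−(x−vt)²/(4Dt)), with n_e·A the pore (flow) area.
Plume center vt = 0.12 × 320 = 38.4 m, so the well at 40 m is 1.6 m downgradient of the peak.
√(4πDt) = 7.503 m, giving peak height M/(n_e·A·√(4πDt)) = 2.1/(0.34 × 9.2 × 7.503) = 0.08948 kg/m³.
(x−vt)²/(4Dt) = (1.6)²/(4 × 0.014 × 320) = 0.1429; exp(−0.1429) = 0.8668.
C = 0.08948 × 0.8668 = 0.0776 kg/m³.

0.0776 kg/m³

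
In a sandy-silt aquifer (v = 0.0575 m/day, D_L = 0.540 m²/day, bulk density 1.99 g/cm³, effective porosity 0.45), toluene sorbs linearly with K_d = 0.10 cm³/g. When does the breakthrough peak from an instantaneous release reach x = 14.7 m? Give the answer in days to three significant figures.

202 days

Retardation factor R = 1 + ρ_b·K_d/n = 1 + 1.99 × 0.10/0.45 = 1.442.
Sorption retards both mechanisms: v_R = v/R = 0.03988 m/day, D_R = D/R = 0.3745 m²/day.
Peak time from v_R²t² + 2D_R t − x² = 0: t = (√(D_R² + v_R²x²) − D_R)/v_R².
√(D_R² + v_R²x²) = √(0.3745² + 0.03988² × 14.7²) = 0.6956; v_R² = 0.001590.
t = (0.6956 − 0.3745)/0.001590 = 202 days.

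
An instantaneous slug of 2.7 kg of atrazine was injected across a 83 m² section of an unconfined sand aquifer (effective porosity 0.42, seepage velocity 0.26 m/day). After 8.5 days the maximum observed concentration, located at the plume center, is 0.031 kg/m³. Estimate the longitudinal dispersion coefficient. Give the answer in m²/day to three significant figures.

At the plume center C_max = M/(n_e·A·√(4πDt)), so D = M²/(4πt·(n_e·A·C_max)²).
n_e·A·C_max = 0.42 × 83 × 0.031 = 1.081 kg/m.
D = 2.7²/(4π × 8.5 × 1.081²) = 0.0584 m²/day.

0.0584 m²/day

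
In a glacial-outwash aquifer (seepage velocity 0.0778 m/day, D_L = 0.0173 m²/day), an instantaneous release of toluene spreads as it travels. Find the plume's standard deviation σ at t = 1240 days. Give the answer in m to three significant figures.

6.55 m

Dispersive spreading gives a Gaussian with σ² = 2Dt; advection only shifts the center.
σ = √(2 × 0.0173 × 1240) = 6.55 m.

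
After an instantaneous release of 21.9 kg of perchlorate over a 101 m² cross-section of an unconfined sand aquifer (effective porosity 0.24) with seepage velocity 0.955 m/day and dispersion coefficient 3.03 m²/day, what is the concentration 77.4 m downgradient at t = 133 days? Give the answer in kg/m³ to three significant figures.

For an instantaneous plane source, C(x,t) = M/(n_e·A·√(4πDt)) · exp(−(x−vt)²/(4Dt)), with n_e·A the pore (flow) area.
Plume center vt = 0.955 × 133 = 127.015 m, so the well at 77.4 m is 49.615 m upgradient of the peak.
√(4πDt) = 71.16 m, giving peak height M/(n_e·A·√(4πDt)) = 21.9/(0.24 × 101 × 71.16) = 0.01270 kg/m³.
(x−vt)²/(4Dt) = (-49.615)²/(4 × 3.03 × 133) = 1.527; exp(−1.527) = 0.2172.
C = 0.01270 × 0.2172 = 0.00276 kg/m³.

0.00276 kg/m³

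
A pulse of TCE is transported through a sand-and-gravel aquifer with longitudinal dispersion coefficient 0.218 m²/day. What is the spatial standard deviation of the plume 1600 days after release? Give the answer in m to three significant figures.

Dispersive spreading gives a Gaussian with σ² = 2Dt; advection only shifts the center.
σ = √(2 × 0.218 × 1600) = 26.4 m.

26.4 m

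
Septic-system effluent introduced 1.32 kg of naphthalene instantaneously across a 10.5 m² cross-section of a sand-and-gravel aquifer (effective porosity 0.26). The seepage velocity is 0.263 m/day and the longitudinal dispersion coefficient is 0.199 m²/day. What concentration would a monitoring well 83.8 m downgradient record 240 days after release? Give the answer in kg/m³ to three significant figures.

For an instantaneous plane source, C(x,t) = M/(n_e·A·√(4πDt)) · exp(−(x−vt)²/(4Dt)), with n_e·A the pore (flow) area.
Plume center vt = 0.263 × 240 = 63.12 m, so the well at 83.8 m is 20.68 m downgradient of the peak.
√(4πDt) = 24.50 m, giving peak height M/(n_e·A·√(4πDt)) = 1.32/(0.26 × 10.5 × 24.50) = 0.01974 kg/m³.
(x−vt)²/(4Dt) = (20.68)²/(4 × 0.199 × 240) = 2.239; exp(−2.239) = 0.1066.
C = 0.01974 × 0.1066 = 0.00210 kg/m³.

0.00210 kg/m³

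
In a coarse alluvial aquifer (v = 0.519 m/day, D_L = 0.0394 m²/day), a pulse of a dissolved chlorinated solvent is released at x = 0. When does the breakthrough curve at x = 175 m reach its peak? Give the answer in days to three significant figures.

For the 1D instantaneous-source solution, setting ∂C/∂t = 0 at fixed x gives v²t² + 2Dt − x² = 0, so t = (√(D² + v²x²) − D)/v².
√(D² + v²x²) = √(0.0394² + 0.519² × 175²) = 90.83; v² = 0.269361.
t = (90.83 − 0.0394)/0.269361 = 337 days (vs. the pure-advection estimate x/v = 337 d).

337 days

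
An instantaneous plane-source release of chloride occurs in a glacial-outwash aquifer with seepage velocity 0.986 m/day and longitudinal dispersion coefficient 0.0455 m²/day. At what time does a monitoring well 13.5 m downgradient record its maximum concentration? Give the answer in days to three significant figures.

13.6 days

For the 1D instantaneous-source solution, setting ∂C/∂t = 0 at fixed x gives v²t² + 2Dt − x² = 0, so t = (√(D² + v²x²) − D)/v².
√(D² + v²x²) = √(0.0455² + 0.986² × 13.5²) = 13.31; v² = 0.972196.
t = (13.31 − 0.0455)/0.972196 = 13.6 days (vs. the pure-advection estimate x/v = 13.7 d).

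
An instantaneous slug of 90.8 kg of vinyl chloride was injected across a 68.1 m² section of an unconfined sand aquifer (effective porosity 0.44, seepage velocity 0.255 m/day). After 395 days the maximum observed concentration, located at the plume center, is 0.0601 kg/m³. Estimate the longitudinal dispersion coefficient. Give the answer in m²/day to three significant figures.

0.512 m²/day

At the plume center C_max = M/(n_e·A·√(4πDt)), so D = M²/(4πt·(n_e·A·C_max)²).
n_e·A·C_max = 0.44 × 68.1 × 0.0601 = 1.801 kg/m.
D = 90.8²/(4π × 395 × 1.801²) = 0.512 m²/day.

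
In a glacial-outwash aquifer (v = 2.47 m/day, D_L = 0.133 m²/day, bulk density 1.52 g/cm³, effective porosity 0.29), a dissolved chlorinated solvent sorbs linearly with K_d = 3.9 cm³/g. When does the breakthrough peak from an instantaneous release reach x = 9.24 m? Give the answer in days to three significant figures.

79.7 days

Retardation factor R = 1 + ρ_b·K_d/n = 1 + 1.52 × 3.9/0.29 = 21.44.
Sorption retards both mechanisms: v_R = v/R = 0.1152 m/day, D_R = D/R = 0.006203 m²/day.
Peak time from v_R²t² + 2D_R t − x² = 0: t = (√(D_R² + v_R²x²) − D_R)/v_R².
√(D_R² + v_R²x²) = √(0.006203² + 0.1152² × 9.24²) = 1.064; v_R² = 0.01327.
t = (1.064 − 0.006203)/0.01327 = 79.7 days.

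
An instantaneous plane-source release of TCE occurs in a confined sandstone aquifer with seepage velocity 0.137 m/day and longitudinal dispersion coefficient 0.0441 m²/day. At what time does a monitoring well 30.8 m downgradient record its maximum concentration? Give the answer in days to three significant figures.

222 days

For the 1D instantaneous-source solution, setting ∂C/∂t = 0 at fixed x gives v²t² + 2Dt − x² = 0, so t = (√(D² + v²x²) − D)/v².
√(D² + v²x²) = √(0.0441² + 0.137² × 30.8²) = 4.220; v² = 0.018769.
t = (4.220 − 0.0441)/0.018769 = 222 days (vs. the pure-advection estimate x/v = 225 d).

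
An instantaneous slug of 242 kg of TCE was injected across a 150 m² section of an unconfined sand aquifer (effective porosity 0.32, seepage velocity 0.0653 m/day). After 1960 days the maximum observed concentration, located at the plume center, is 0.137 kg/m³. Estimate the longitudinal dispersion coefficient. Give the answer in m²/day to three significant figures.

0.0550 m²/day

At the plume center C_max = M/(n_e·A·√(4πDt)), so D = M²/(4πt·(n_e·A·C_max)²).
n_e·A·C_max = 0.32 × 150 × 0.137 = 6.576 kg/m.
D = 242²/(4π × 1960 × 6.576²) = 0.0550 m²/day.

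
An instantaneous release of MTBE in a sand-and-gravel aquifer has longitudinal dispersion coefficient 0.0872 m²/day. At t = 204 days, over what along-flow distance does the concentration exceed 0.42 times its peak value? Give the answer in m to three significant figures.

15.7 m

The plume is Gaussian with σ = √(2Dt) = √(2 × 0.0872 × 204) = 5.965 m.
C/C_peak = exp(−Δx²/(2σ²)) = 0.42 ⇒ Δx = σ·√(−2 ln 0.42) = 5.965 × 1.317 = 7.856 m.
Width = 2Δx = 15.7 m.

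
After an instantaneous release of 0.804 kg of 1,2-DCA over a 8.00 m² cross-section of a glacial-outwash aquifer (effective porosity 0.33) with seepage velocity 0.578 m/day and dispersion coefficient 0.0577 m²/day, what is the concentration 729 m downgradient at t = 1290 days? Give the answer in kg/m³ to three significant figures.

0.00394 kg/m³

For an instantaneous plane source, C(x,t) = M/(n_e·A·√(4πDt)) · exp(−(x−vt)²/(4Dt)), with n_e·A the pore (flow) area.
Plume center vt = 0.578 × 1290 = 745.62 m, so the well at 729 m is 16.62 m upgradient of the peak.
√(4πDt) = 30.58 m, giving peak height M/(n_e·A·√(4πDt)) = 0.804/(0.33 × 8.00 × 30.58) = 0.009959 kg/m³.
(x−vt)²/(4Dt) = (-16.62)²/(4 × 0.0577 × 1290) = 0.9278; exp(−0.9278) = 0.3954.
C = 0.009959 × 0.3954 = 0.00394 kg/m³.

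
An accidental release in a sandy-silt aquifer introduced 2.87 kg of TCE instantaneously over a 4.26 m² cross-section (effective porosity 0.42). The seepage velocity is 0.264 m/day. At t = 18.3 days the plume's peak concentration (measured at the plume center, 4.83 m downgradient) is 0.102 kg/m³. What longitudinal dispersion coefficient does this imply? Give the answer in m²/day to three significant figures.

At the plume center C_max = M/(n_e·A·√(4πDt)), so D = M²/(4πt·(n_e·A·C_max)²).
n_e·A·C_max = 0.42 × 4.26 × 0.102 = 0.1825 kg/m.
D = 2.87²/(4π × 18.3 × 0.1825²) = 1.08 m²/day.

1.08 m²/day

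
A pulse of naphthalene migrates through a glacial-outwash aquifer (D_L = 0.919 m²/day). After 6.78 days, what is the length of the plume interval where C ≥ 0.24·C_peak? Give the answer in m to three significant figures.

11.9 m

The plume is Gaussian with σ = √(2Dt) = √(2 × 0.919 × 6.78) = 3.530 m.
C/C_peak = exp(−Δx²/(2σ²)) = 0.24 ⇒ Δx = σ·√(−2 ln 0.24) = 3.530 × 1.689 = 5.962 m.
Width = 2Δx = 11.9 m.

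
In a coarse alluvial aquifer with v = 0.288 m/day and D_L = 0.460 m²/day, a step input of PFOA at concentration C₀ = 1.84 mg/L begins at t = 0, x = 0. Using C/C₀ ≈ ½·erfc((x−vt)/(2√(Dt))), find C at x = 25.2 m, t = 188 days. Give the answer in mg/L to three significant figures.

1.81 mg/L

For a continuous step input, C/C₀ ≈ ½·erfc((x−vt)/(2√(Dt))).
vt = 0.288 × 188 = 54.144 m and 2√(Dt) = 2√(0.460 × 188) = 18.60 m.
Argument (x−vt)/(2√(Dt)) = (25.2 − 54.144)/18.60 = -1.556; ½·erfc(-1.556) = 0.9861.
C = 1.84 × 0.9861 = 1.81 mg/L.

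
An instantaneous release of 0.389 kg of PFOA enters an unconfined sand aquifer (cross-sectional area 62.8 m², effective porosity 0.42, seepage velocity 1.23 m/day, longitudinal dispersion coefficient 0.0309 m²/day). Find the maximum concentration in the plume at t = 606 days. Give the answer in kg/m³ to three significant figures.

0.000961 kg/m³

The peak of an instantaneous 1D plume sits at x = vt; there the Gaussian factor is 1 and C_max = M/(n_e·A·√(4πDt)), where n_e·A is the pore area the mass is dissolved in.
√(4πDt) = √(4π × 0.0309 × 606) = 15.34 m, so C_max = 0.389/(0.42 × 62.8 × 15.34) = 0.000961 kg/m³.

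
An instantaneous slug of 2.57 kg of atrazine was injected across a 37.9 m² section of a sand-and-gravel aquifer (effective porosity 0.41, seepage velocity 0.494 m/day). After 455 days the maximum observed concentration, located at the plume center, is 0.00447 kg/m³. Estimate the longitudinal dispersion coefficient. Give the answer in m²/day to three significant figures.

At the plume center C_max = M/(n_e·A·√(4πDt)), so D = M²/(4πt·(n_e·A·C_max)²).
n_e·A·C_max = 0.41 × 37.9 × 0.00447 = 0.06946 kg/m.
D = 2.57²/(4π × 455 × 0.06946²) = 0.239 m²/day.

0.239 m²/day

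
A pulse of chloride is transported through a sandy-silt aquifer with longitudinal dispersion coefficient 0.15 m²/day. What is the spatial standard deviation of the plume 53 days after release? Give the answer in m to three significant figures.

Dispersive spreading gives a Gaussian with σ² = 2Dt; advection only shifts the center.
σ = √(2 × 0.15 × 53) = 3.99 m.

3.99 m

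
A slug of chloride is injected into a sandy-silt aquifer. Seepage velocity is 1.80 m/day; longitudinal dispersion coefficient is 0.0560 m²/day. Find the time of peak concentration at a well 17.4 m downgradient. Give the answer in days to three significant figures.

9.65 days

For the 1D instantaneous-source solution, setting ∂C/∂t = 0 at fixed x gives v²t² + 2Dt − x² = 0, so t = (√(D² + v²x²) − D)/v².
√(D² + v²x²) = √(0.0560² + 1.80² × 17.4²) = 31.32; v² = 3.24.
t = (31.32 − 0.0560)/3.24 = 9.65 days (vs. the pure-advection estimate x/v = 9.67 d).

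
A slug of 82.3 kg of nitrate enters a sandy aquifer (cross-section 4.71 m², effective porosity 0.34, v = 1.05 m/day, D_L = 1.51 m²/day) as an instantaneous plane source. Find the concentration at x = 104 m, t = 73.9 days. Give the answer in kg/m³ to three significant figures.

For an instantaneous plane source, C(x,t) = M/(n_e·A·√(4πDt)) · exp(−(x−vt)²/(4Dt)), with n_e·A the pore (flow) area.
Plume center vt = 1.05 × 73.9 = 77.595 m, so the well at 104 m is 26.405 m downgradient of the peak.
√(4πDt) = 37.45 m, giving peak height M/(n_e·A·√(4πDt)) = 82.3/(0.34 × 4.71 × 37.45) = 1.372 kg/m³.
(x−vt)²/(4Dt) = (26.405)²/(4 × 1.51 × 73.9) = 1.562; exp(−1.562) = 0.2097.
C = 1.372 × 0.2097 = 0.288 kg/m³.

0.288 kg/m³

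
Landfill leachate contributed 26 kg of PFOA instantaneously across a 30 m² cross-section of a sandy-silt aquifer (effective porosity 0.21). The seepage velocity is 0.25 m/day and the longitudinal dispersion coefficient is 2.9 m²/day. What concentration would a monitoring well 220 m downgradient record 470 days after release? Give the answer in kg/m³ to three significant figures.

For an instantaneous plane source, C(x,t) = M/(n_e·A·√(4πDt)) · exp(−(x−vt)²/(4Dt)), with n_e·A the pore (flow) area.
Plume center vt = 0.25 × 470 = 117.5 m, so the well at 220 m is 102.5 m downgradient of the peak.
√(4πDt) = 130.9 m, giving peak height M/(n_e·A·√(4πDt)) = 26/(0.21 × 30 × 130.9) = 0.03153 kg/m³.
(x−vt)²/(4Dt) = (102.5)²/(4 × 2.9 × 470) = 1.927; exp(−1.927) = 0.1456.
C = 0.03153 × 0.1456 = 0.00459 kg/m³.

0.00459 kg/m³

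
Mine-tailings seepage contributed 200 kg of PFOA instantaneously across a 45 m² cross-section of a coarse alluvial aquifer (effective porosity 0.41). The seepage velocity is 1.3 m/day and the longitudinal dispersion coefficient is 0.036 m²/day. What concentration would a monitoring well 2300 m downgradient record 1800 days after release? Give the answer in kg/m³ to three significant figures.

For an instantaneous plane source, C(x,t) = M/(n_e·A·√(4πDt)) · exp(−(x−vt)²/(4Dt)), with n_e·A the pore (flow) area.
Plume center vt = 1.3 × 1800 = 2340 m, so the well at 2300 m is 40 m upgradient of the peak.
√(4πDt) = 28.54 m, giving peak height M/(n_e·A·√(4πDt)) = 200/(0.41 × 45 × 28.54) = 0.3798 kg/m³.
(x−vt)²/(4Dt) = (-40)²/(4 × 0.036 × 1800) = 6.173; exp(−6.173) = 0.002085.
C = 0.3798 × 0.002085 = 0.000792 kg/m³.

0.000792 kg/m³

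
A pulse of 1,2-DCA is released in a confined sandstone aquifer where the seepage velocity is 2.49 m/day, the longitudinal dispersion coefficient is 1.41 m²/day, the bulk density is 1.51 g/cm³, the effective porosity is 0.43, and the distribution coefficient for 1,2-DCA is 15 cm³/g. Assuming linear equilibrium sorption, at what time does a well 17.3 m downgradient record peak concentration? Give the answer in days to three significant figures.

361 days

Retardation factor R = 1 + ρ_b·K_d/n = 1 + 1.51 × 15/0.43 = 53.67.
Sorption retards both mechanisms: v_R = v/R = 0.04639 m/day, D_R = D/R = 0.02627 m²/day.
Peak time from v_R²t² + 2D_R t − x² = 0: t = (√(D_R² + v_R²x²) − D_R)/v_R².
√(D_R² + v_R²x²) = √(0.02627² + 0.04639² × 17.3²) = 0.8030; v_R² = 0.002152.
t = (0.8030 − 0.02627)/0.002152 = 361 days.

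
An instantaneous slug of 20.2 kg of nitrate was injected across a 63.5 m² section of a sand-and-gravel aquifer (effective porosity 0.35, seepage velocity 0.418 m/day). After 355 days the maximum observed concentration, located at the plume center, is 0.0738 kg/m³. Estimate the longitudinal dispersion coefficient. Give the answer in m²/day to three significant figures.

At the plume center C_max = M/(n_e·A·√(4πDt)), so D = M²/(4πt·(n_e·A·C_max)²).
n_e·A·C_max = 0.35 × 63.5 × 0.0738 = 1.640 kg/m.
D = 20.2²/(4π × 355 × 1.640²) = 0.0340 m²/day.

0.0340 m²/day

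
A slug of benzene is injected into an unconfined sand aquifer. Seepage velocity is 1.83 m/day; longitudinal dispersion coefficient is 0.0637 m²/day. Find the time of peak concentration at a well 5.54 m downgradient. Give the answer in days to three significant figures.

For the 1D instantaneous-source solution, setting ∂C/∂t = 0 at fixed x gives v²t² + 2Dt − x² = 0, so t = (√(D² + v²x²) − D)/v².
√(D² + v²x²) = √(0.0637² + 1.83² × 5.54²) = 10.14; v² = 3.3489.
t = (10.14 − 0.0637)/3.3489 = 3.01 days (vs. the pure-advection estimate x/v = 3.03 d).

3.01 days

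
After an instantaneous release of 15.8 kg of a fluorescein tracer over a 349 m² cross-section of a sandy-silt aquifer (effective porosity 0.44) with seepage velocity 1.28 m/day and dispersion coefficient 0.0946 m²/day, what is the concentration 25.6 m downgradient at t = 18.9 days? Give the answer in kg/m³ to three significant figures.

0.0165 kg/m³

For an instantaneous plane source, C(x,t) = M/(n_e·A·√(4πDt)) · exp(−(x−vt)²/(4Dt)), with n_e·A the pore (flow) area.
Plume center vt = 1.28 × 18.9 = 24.192 m, so the well at 25.6 m is 1.408 m downgradient of the peak.
√(4πDt) = 4.740 m, giving peak height M/(n_e·A·√(4πDt)) = 15.8/(0.44 × 349 × 4.740) = 0.02171 kg/m³.
(x−vt)²/(4Dt) = (1.408)²/(4 × 0.0946 × 18.9) = 0.2772; exp(−0.2772) = 0.7579.
C = 0.02171 × 0.7579 = 0.0165 kg/m³.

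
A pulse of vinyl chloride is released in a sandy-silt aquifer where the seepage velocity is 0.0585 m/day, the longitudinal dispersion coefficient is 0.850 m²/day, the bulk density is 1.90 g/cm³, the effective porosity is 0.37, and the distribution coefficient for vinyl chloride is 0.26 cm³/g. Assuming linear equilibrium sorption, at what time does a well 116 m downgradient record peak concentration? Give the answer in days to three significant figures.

Retardation factor R = 1 + ρ_b·K_d/n = 1 + 1.90 × 0.26/0.37 = 2.335.
Sorption retards both mechanisms: v_R = v/R = 0.02505 m/day, D_R = D/R = 0.3640 m²/day.
Peak time from v_R²t² + 2D_R t − x² = 0: t = (√(D_R² + v_R²x²) − D_R)/v_R².
√(D_R² + v_R²x²) = √(0.3640² + 0.02505² × 116²) = 2.929; v_R² = 0.0006275.
t = (2.929 − 0.3640)/0.0006275 = 4090 days.

4090 days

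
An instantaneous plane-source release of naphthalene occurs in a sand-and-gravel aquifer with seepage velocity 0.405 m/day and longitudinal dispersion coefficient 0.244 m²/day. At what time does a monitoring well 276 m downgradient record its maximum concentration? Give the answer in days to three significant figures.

For the 1D instantaneous-source solution, setting ∂C/∂t = 0 at fixed x gives v²t² + 2Dt − x² = 0, so t = (√(D² + v²x²) − D)/v².
√(D² + v²x²) = √(0.244² + 0.405² × 276²) = 111.8; v² = 0.164025.
t = (111.8 − 0.244)/0.164025 = 680 days (vs. the pure-advection estimate x/v = 681 d).

680 days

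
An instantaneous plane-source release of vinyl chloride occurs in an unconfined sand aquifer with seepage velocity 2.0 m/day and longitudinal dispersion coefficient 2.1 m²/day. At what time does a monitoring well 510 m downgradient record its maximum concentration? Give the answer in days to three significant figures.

254 days

For the 1D instantaneous-source solution, setting ∂C/∂t = 0 at fixed x gives v²t² + 2Dt − x² = 0, so t = (√(D² + v²x²) − D)/v².
√(D² + v²x²) = √(2.1² + 2.0² × 510²) = 1020; v² = 4.
t = (1020 − 2.1)/4 = 254 days (vs. the pure-advection estimate x/v = 255 d).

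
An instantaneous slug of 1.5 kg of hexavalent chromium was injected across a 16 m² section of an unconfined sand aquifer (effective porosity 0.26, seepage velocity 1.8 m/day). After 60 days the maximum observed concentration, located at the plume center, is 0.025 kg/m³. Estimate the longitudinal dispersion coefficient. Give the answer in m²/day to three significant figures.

0.276 m²/day

At the plume center C_max = M/(n_e·A·√(4πDt)), so D = M²/(4πt·(n_e·A·C_max)²).
n_e·A·C_max = 0.26 × 16 × 0.025 = 0.1040 kg/m.
D = 1.5²/(4π × 60 × 0.1040²) = 0.276 m²/day.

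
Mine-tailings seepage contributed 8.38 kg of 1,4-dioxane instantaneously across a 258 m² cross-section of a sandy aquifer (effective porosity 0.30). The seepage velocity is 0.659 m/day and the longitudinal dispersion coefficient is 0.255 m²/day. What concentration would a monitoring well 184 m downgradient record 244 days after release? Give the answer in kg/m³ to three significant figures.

For an instantaneous plane source, C(x,t) = M/(n_e·A·√(4πDt)) · exp(−(x−vt)²/(4Dt)), with n_e·A the pore (flow) area.
Plume center vt = 0.659 × 244 = 160.796 m, so the well at 184 m is 23.204 m downgradient of the peak.
√(4πDt) = 27.96 m, giving peak height M/(n_e·A·√(4πDt)) = 8.38/(0.30 × 258 × 27.96) = 0.003872 kg/m³.
(x−vt)²/(4Dt) = (23.204)²/(4 × 0.255 × 244) = 2.163; exp(−2.163) = 0.1150.
C = 0.003872 × 0.1150 = 0.000445 kg/m³.

0.000445 kg/m³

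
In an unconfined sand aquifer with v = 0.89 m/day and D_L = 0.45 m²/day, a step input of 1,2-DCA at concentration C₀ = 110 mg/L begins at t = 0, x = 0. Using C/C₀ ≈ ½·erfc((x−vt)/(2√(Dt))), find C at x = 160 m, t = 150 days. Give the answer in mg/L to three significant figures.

For a continuous step input, C/C₀ ≈ ½·erfc((x−vt)/(2√(Dt))).
vt = 0.89 × 150 = 133.5 m and 2√(Dt) = 2√(0.45 × 150) = 16.43 m.
Argument (x−vt)/(2√(Dt)) = (160 − 133.5)/16.43 = 1.613; ½·erfc(1.613) = 0.01127.
C = 110 × 0.01127 = 1.24 mg/L.

1.24 mg/L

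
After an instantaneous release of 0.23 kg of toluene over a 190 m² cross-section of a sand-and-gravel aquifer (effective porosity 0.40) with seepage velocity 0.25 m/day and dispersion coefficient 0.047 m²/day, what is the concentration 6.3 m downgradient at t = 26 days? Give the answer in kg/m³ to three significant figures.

For an instantaneous plane source, C(x,t) = M/(n_e·A·√(4πDt)) · exp(−(x−vt)²/(4Dt)), with n_e·A the pore (flow) area.
Plume center vt = 0.25 × 26 = 6.5 m, so the well at 6.3 m is 0.2 m upgradient of the peak.
√(4πDt) = 3.919 m, giving peak height M/(n_e·A·√(4πDt)) = 0.23/(0.40 × 190 × 3.919) = 0.0007722 kg/m³.
(x−vt)²/(4Dt) = (-0.2)²/(4 × 0.047 × 26) = 0.008183; exp(−0.008183) = 0.9919.
C = 0.0007722 × 0.9919 = 0.000766 kg/m³.

0.000766 kg/m³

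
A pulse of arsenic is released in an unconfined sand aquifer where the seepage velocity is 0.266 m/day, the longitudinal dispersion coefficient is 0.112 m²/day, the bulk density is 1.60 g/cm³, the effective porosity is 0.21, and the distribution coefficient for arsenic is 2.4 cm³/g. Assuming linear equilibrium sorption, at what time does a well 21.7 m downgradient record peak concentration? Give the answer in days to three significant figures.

Retardation factor R = 1 + ρ_b·K_d/n = 1 + 1.60 × 2.4/0.21 = 19.29.
Sorption retards both mechanisms: v_R = v/R = 0.01379 m/day, D_R = D/R = 0.005806 m²/day.
Peak time from v_R²t² + 2D_R t − x² = 0: t = (√(D_R² + v_R²x²) − D_R)/v_R².
√(D_R² + v_R²x²) = √(0.005806² + 0.01379² × 21.7²) = 0.2993; v_R² = 0.0001902.
t = (0.2993 − 0.005806)/0.0001902 = 1540 days.

1540 days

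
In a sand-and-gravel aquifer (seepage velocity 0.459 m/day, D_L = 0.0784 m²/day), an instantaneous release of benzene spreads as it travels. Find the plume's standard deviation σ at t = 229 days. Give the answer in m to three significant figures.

5.99 m

Dispersive spreading gives a Gaussian with σ² = 2Dt; advection only shifts the center.
σ = √(2 × 0.0784 × 229) = 5.99 m.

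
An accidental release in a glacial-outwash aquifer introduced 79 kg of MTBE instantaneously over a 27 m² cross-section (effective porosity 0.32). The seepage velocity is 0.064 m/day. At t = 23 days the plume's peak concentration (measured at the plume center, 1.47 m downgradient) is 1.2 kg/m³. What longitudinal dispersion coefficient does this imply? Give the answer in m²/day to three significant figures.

0.201 m²/day

At the plume center C_max = M/(n_e·A·√(4πDt)), so D = M²/(4πt·(n_e·A·C_max)²).
n_e·A·C_max = 0.32 × 27 × 1.2 = 10.37 kg/m.
D = 79²/(4π × 23 × 10.37²) = 0.201 m²/day.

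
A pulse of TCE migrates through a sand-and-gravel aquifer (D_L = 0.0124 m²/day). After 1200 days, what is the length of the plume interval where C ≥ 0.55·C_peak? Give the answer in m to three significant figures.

11.9 m

The plume is Gaussian with σ = √(2Dt) = √(2 × 0.0124 × 1200) = 5.455 m.
C/C_peak = exp(−Δx²/(2σ²)) = 0.55 ⇒ Δx = σ·√(−2 ln 0.55) = 5.455 × 1.093 = 5.962 m.
Width = 2Δx = 11.9 m.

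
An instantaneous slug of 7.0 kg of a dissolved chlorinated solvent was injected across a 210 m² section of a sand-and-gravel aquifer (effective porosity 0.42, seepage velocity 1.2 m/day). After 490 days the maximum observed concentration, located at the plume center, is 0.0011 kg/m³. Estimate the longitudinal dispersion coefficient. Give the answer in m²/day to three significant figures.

At the plume center C_max = M/(n_e·A·√(4πDt)), so D = M²/(4πt·(n_e·A·C_max)²).
n_e·A·C_max = 0.42 × 210 × 0.0011 = 0.09702 kg/m.
D = 7.0²/(4π × 490 × 0.09702²) = 0.845 m²/day.

0.845 m²/day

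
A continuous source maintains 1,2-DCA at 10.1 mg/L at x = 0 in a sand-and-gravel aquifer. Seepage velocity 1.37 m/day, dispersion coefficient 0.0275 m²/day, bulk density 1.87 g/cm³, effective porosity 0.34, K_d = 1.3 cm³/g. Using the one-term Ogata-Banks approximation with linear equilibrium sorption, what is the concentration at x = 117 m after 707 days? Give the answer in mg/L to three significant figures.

Retardation factor R = 1 + ρ_b·K_d/n = 1 + 1.87 × 1.3/0.34 = 8.150.
Sorption retards both mechanisms: v_R = v/R = 0.1681 m/day, D_R = D/R = 0.003374 m²/day.
v_R·t = 0.1681 × 707 = 118.8467 m; 2√(D_R t) = 3.089 m; argument = (117 − 118.8467)/3.089 = -0.5978.
C = C₀ × ½·erfc(-0.5978) = 10.1 × 0.8011 = 8.09 mg/L.

8.09 mg/L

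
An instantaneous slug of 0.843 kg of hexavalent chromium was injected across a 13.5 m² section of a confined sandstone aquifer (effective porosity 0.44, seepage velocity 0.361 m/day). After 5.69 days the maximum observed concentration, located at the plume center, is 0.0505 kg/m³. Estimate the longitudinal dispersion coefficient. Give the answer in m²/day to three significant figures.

At the plume center C_max = M/(n_e·A·√(4πDt)), so D = M²/(4πt·(n_e·A·C_max)²).
n_e·A·C_max = 0.44 × 13.5 × 0.0505 = 0.3000 kg/m.
D = 0.843²/(4π × 5.69 × 0.3000²) = 0.110 m²/day.

0.110 m²/day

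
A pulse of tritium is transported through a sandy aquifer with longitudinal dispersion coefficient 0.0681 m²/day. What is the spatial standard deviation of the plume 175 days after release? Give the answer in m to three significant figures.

Dispersive spreading gives a Gaussian with σ² = 2Dt; advection only shifts the center.
σ = √(2 × 0.0681 × 175) = 4.88 m.

4.88 m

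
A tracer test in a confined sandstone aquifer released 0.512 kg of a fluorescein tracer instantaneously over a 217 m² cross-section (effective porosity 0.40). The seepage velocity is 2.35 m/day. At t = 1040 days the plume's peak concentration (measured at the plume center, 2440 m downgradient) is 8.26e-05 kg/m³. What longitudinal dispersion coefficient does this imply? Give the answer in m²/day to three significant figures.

At the plume center C_max = M/(n_e·A·√(4πDt)), so D = M²/(4πt·(n_e·A·C_max)²).
n_e·A·C_max = 0.40 × 217 × 8.26e-05 = 0.007170 kg/m.
D = 0.512²/(4π × 1040 × 0.007170²) = 0.390 m²/day.

0.390 m²/day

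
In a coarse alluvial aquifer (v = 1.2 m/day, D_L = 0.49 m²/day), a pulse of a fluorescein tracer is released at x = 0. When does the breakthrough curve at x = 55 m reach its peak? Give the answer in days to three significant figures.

45.5 days

For the 1D instantaneous-source solution, setting ∂C/∂t = 0 at fixed x gives v²t² + 2Dt − x² = 0, so t = (√(D² + v²x²) − D)/v².
√(D² + v²x²) = √(0.49² + 1.2² × 55²) = 66.00; v² = 1.44.
t = (66.00 − 0.49)/1.44 = 45.5 days (vs. the pure-advection estimate x/v = 45.8 d).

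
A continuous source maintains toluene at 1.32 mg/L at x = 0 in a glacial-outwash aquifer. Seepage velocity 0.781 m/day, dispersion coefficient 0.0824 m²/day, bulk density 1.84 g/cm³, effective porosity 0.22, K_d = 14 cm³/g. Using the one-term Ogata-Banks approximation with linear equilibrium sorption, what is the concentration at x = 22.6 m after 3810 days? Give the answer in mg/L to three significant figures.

Retardation factor R = 1 + ρ_b·K_d/n = 1 + 1.84 × 14/0.22 = 118.1.
Sorption retards both mechanisms: v_R = v/R = 0.006613 m/day, D_R = D/R = 0.0006977 m²/day.
v_R·t = 0.006613 × 3810 = 25.19553 m; 2√(D_R t) = 3.261 m; argument = (22.6 − 25.19553)/3.261 = -0.7959.
C = C₀ × ½·erfc(-0.7959) = 1.32 × 0.8698 = 1.15 mg/L.

1.15 mg/L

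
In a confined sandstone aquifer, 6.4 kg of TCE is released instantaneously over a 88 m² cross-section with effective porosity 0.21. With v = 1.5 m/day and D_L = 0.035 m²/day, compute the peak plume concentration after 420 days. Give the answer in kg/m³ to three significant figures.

0.0255 kg/m³

The peak of an instantaneous 1D plume sits at x = vt; there the Gaussian factor is 1 and C_max = M/(n_e·A·√(4πDt)), where n_e·A is the pore area the mass is dissolved in.
√(4πDt) = √(4π × 0.035 × 420) = 13.59 m, so C_max = 6.4/(0.21 × 88 × 13.59) = 0.0255 kg/m³.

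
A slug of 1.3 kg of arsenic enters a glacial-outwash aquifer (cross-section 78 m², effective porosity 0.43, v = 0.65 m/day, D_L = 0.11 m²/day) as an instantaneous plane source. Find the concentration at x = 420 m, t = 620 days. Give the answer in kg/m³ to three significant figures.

For an instantaneous plane source, C(x,t) = M/(n_e·A·√(4πDt)) · exp(−(x−vt)²/(4Dt)), with n_e·A the pore (flow) area.
Plume center vt = 0.65 × 620 = 403 m, so the well at 420 m is 17 m downgradient of the peak.
√(4πDt) = 29.28 m, giving peak height M/(n_e·A·√(4πDt)) = 1.3/(0.43 × 78 × 29.28) = 0.001324 kg/m³.
(x−vt)²/(4Dt) = (17)²/(4 × 0.11 × 620) = 1.059; exp(−1.059) = 0.3468.
C = 0.001324 × 0.3468 = 0.000459 kg/m³.

0.000459 kg/m³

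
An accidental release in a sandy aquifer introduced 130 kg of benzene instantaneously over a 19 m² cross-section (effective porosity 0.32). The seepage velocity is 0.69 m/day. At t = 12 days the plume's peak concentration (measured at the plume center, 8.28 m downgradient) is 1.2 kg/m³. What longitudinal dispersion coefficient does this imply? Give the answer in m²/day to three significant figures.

2.11 m²/day

At the plume center C_max = M/(n_e·A·√(4πDt)), so D = M²/(4πt·(n_e·A·C_max)²).
n_e·A·C_max = 0.32 × 19 × 1.2 = 7.296 kg/m.
D = 130²/(4π × 12 × 7.296²) = 2.11 m²/day.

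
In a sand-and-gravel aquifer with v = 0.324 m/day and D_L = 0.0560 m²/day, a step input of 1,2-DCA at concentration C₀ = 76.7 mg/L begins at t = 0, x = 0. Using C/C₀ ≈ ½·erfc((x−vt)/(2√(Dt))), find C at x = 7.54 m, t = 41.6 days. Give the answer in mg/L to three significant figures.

76.5 mg/L

For a continuous step input, C/C₀ ≈ ½·erfc((x−vt)/(2√(Dt))).
vt = 0.324 × 41.6 = 13.4784 m and 2√(Dt) = 2√(0.0560 × 41.6) = 3.053 m.
Argument (x−vt)/(2√(Dt)) = (7.54 − 13.4784)/3.053 = -1.945; ½·erfc(-1.945) = 0.9970.
C = 76.7 × 0.9970 = 76.5 mg/L.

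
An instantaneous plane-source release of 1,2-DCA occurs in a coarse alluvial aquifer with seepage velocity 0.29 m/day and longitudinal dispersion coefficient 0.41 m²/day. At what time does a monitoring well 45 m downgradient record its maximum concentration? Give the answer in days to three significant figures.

For the 1D instantaneous-source solution, setting ∂C/∂t = 0 at fixed x gives v²t² + 2Dt − x² = 0, so t = (√(D² + v²x²) − D)/v².
√(D² + v²x²) = √(0.41² + 0.29² × 45²) = 13.06; v² = 0.0841.
t = (13.06 − 0.41)/0.0841 = 150 days (vs. the pure-advection estimate x/v = 155 d).

150 days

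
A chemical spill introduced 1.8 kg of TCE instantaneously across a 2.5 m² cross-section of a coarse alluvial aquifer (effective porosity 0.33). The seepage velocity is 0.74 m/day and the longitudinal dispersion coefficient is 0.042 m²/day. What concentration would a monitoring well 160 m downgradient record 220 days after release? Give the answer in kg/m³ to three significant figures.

For an instantaneous plane source, C(x,t) = M/(n_e·A·√(4πDt)) · exp(−(x−vt)²/(4Dt)), with n_e·A the pore (flow) area.
Plume center vt = 0.74 × 220 = 162.8 m, so the well at 160 m is 2.8 m upgradient of the peak.
√(4πDt) = 10.78 m, giving peak height M/(n_e·A·√(4πDt)) = 1.8/(0.33 × 2.5 × 10.78) = 0.2024 kg/m³.
(x−vt)²/(4Dt) = (-2.8)²/(4 × 0.042 × 220) = 0.2121; exp(−0.2121) = 0.8089.
C = 0.2024 × 0.8089 = 0.164 kg/m³.

0.164 kg/m³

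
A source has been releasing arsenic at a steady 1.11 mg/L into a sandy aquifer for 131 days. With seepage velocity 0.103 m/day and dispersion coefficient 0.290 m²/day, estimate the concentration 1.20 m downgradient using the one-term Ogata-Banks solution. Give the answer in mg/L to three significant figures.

1.02 mg/L

For a continuous step input, C/C₀ ≈ ½·erfc((x−vt)/(2√(Dt))).
vt = 0.103 × 131 = 13.493 m and 2√(Dt) = 2√(0.290 × 131) = 12.33 m.
Argument (x−vt)/(2√(Dt)) = (1.20 − 13.493)/12.33 = -0.9970; ½·erfc(-0.9970) = 0.9207.
C = 1.11 × 0.9207 = 1.02 mg/L.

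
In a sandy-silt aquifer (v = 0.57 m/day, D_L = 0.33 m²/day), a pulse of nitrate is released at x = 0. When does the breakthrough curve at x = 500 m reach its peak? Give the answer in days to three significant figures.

For the 1D instantaneous-source solution, setting ∂C/∂t = 0 at fixed x gives v²t² + 2Dt − x² = 0, so t = (√(D² + v²x²) − D)/v².
√(D² + v²x²) = √(0.33² + 0.57² × 500²) = 285.0; v² = 0.3249.
t = (285.0 − 0.33)/0.3249 = 876 days (vs. the pure-advection estimate x/v = 877 d).

876 days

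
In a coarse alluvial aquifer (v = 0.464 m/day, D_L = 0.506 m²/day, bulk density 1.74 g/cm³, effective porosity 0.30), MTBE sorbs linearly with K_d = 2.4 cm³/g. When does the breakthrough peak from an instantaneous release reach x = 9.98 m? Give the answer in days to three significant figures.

Retardation factor R = 1 + ρ_b·K_d/n = 1 + 1.74 × 2.4/0.30 = 14.92.
Sorption retards both mechanisms: v_R = v/R = 0.03110 m/day, D_R = D/R = 0.03391 m²/day.
Peak time from v_R²t² + 2D_R t − x² = 0: t = (√(D_R² + v_R²x²) − D_R)/v_R².
√(D_R² + v_R²x²) = √(0.03391² + 0.03110² × 9.98²) = 0.3122; v_R² = 0.0009672.
t = (0.3122 − 0.03391)/0.0009672 = 288 days.

288 days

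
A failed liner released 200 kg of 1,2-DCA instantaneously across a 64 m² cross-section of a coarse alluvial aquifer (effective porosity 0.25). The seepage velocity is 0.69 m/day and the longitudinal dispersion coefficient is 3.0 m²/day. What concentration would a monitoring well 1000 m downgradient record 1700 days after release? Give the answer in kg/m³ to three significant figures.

For an instantaneous plane source, C(x,t) = M/(n_e·A·√(4πDt)) · exp(−(x−vt)²/(4Dt)), with n_e·A the pore (flow) area.
Plume center vt = 0.69 × 1700 = 1173 m, so the well at 1000 m is 173 m upgradient of the peak.
√(4πDt) = 253.2 m, giving peak height M/(n_e·A·√(4πDt)) = 200/(0.25 × 64 × 253.2) = 0.04937 kg/m³.
(x−vt)²/(4Dt) = (-173)²/(4 × 3.0 × 1700) = 1.467; exp(−1.467) = 0.2306.
C = 0.04937 × 0.2306 = 0.0114 kg/m³.

0.0114 kg/m³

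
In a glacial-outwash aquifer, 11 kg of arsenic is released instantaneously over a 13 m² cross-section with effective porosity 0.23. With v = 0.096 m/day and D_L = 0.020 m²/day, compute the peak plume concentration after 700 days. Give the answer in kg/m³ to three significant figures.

The peak of an instantaneous 1D plume sits at x = vt; there the Gaussian factor is 1 and C_max = M/(n_e·A·√(4πDt)), where n_e·A is the pore area the mass is dissolved in.
√(4πDt) = √(4π × 0.020 × 700) = 13.26 m, so C_max = 11/(0.23 × 13 × 13.26) = 0.277 kg/m³.

0.277 kg/m³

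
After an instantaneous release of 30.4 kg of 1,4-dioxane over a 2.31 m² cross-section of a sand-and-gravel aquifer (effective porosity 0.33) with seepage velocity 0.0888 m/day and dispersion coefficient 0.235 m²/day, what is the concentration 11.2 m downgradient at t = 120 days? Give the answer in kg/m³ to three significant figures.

2.11 kg/m³

For an instantaneous plane source, C(x,t) = M/(n_e·A·√(4πDt)) · exp(−(x−vt)²/(4Dt)), with n_e·A the pore (flow) area.
Plume center vt = 0.0888 × 120 = 10.656 m, so the well at 11.2 m is 0.544 m downgradient of the peak.
√(4πDt) = 18.82 m, giving peak height M/(n_e·A·√(4πDt)) = 30.4/(0.33 × 2.31 × 18.82) = 2.119 kg/m³.
(x−vt)²/(4Dt) = (0.544)²/(4 × 0.235 × 120) = 0.002624; exp(−0.002624) = 0.9974.
C = 2.119 × 0.9974 = 2.11 kg/m³.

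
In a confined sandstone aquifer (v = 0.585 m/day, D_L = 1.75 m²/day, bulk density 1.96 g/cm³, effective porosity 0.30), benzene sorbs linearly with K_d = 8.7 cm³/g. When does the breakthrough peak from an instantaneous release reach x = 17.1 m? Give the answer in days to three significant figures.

1420 days

Retardation factor R = 1 + ρ_b·K_d/n = 1 + 1.96 × 8.7/0.30 = 57.84.
Sorption retards both mechanisms: v_R = v/R = 0.01011 m/day, D_R = D/R = 0.03026 m²/day.
Peak time from v_R²t² + 2D_R t − x² = 0: t = (√(D_R² + v_R²x²) − D_R)/v_R².
√(D_R² + v_R²x²) = √(0.03026² + 0.01011² × 17.1²) = 0.1755; v_R² = 0.0001022.
t = (0.1755 − 0.03026)/0.0001022 = 1420 days.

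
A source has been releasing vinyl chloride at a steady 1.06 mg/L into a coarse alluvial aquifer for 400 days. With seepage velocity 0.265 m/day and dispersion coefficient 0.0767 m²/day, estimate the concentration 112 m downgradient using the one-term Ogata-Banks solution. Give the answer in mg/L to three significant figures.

For a continuous step input, C/C₀ ≈ ½·erfc((x−vt)/(2√(Dt))).
vt = 0.265 × 400 = 106 m and 2√(Dt) = 2√(0.0767 × 400) = 11.08 m.
Argument (x−vt)/(2√(Dt)) = (112 − 106)/11.08 = 0.5415; ½·erfc(0.5415) = 0.2219.
C = 1.06 × 0.2219 = 0.235 mg/L.

0.235 mg/L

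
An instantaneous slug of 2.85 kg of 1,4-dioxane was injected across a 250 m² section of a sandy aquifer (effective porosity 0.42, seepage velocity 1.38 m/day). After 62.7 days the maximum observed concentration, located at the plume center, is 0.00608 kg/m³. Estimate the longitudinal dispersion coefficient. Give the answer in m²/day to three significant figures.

At the plume center C_max = M/(n_e·A·√(4πDt)), so D = M²/(4πt·(n_e·A·C_max)²).
n_e·A·C_max = 0.42 × 250 × 0.00608 = 0.6384 kg/m.
D = 2.85²/(4π × 62.7 × 0.6384²) = 0.0253 m²/day.

0.0253 m²/day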